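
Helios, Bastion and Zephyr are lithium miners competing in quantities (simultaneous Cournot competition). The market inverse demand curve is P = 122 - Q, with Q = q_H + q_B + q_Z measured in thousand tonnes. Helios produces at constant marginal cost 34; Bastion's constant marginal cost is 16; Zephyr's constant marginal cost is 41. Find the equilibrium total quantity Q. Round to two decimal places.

68.75

Helios's profit: π_H = (122 - Q)q_H - (34q_H). Setting ∂π_H/∂q_H = 0: 88 - 2q_H - (q_B + q_Z) = 0.
Bastion's first-order condition: 106 - 2q_B - (q_H + q_Z) = 0.
Zephyr's first-order condition: 81 - 2q_Z - (q_H + q_B) = 0.
Adding the 3 conditions: 275 − 2Q − 2Q = 0, i.e. Q = 275/4.
Back-substituting: q_H = (88 − 275/4) = 77/4, q_B = (106 − 275/4) = 149/4, q_Z = (81 − 275/4) = 49/4.
Total output Q = 77/4 + 149/4 + 49/4 = 275/4.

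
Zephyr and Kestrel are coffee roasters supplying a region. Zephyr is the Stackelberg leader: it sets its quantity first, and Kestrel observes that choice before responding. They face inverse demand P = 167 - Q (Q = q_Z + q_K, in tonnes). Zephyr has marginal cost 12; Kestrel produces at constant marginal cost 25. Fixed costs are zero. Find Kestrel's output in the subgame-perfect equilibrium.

29

The follower Kestrel best-responds to any q_Z: π_K = (167 - Q)q_K - 25q_K.
∂π_K/∂q_K = 142 - q_Z - 2q_K = 0 gives the reaction function q_K = (142 - q_Z)/2.
The leader anticipates this reaction. Substituting into P = 167 - Q gives P = 96 - (1/2)q_Z, so π_Z = (96 - (1/2)q_Z)q_Z - 12q_Z.
Leader FOC: 84 - q_Z = 0, so q_Z = 84.
Then q_K = (142 - 84)/2 = 29.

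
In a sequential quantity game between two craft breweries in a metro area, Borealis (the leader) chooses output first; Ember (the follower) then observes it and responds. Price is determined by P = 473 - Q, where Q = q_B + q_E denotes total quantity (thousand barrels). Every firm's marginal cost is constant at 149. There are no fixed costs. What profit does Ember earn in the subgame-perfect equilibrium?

The follower Ember best-responds to any q_B: π_E = (473 - Q)q_E - 149q_E.
∂π_E/∂q_E = 324 - q_B - 2q_E = 0 gives the reaction function q_E = (324 - q_B)/2.
The leader anticipates this reaction. Substituting into P = 473 - Q gives P = 311 - (1/2)q_B, so π_B = (311 - (1/2)q_B)q_B - 149q_B.
Leader FOC: 162 - q_B = 0, so q_B = 162.
Then q_E = (324 - 162)/2 = 81.
Price P = 473 - 243 = 230.
Ember's profit: (230 - 149)·81 = 6561.

6561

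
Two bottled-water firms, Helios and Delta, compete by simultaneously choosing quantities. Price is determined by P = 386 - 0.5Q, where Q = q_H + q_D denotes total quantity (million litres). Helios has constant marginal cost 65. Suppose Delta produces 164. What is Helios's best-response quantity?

239

With the rival's output fixed at 164, Helios's profit is π_H = (386 - (1/2)·164 - (1/2)q_H)q_H - (65q_H) = (304 - (1/2)q_H)q_H - (65q_H).
∂π_H/∂q_H = 239 - q_H = 0, so q_H = 239.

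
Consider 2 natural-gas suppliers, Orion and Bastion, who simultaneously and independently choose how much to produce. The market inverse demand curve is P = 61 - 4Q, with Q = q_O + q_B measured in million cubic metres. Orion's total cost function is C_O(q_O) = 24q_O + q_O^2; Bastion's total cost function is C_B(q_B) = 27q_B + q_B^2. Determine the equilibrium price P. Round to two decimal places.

Orion's profit: π_O = (61 - 4Q)q_O - (24q_O + q_O²). Setting ∂π_O/∂q_O = 0: 37 - 10q_O - 4(q_B) = 0.
Bastion's profit: π_B = (61 - 4Q)q_B - (27q_B + q_B²). Setting ∂π_B/∂q_B = 0: 34 - 10q_B - 4(q_O) = 0.
Best responses: q_O = (37 - 4q_B)/10, q_B = (34 - 4q_O)/10.
Substituting one into the other gives q_O = 39/14 and q_B = 16/7.
Total output Q = 71/14, so price P = 61 - 4·(71/14) = 285/7.

40.71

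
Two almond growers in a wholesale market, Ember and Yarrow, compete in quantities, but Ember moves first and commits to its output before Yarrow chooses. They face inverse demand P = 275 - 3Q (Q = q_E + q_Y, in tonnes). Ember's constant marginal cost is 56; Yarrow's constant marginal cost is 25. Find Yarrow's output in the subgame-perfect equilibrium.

The follower Yarrow best-responds to any q_E: π_Y = (275 - 3Q)q_Y - 25q_Y.
Follower FOC: 250 - 3q_E - 6q_Y = 0, so q_Y(q_E) = (250 - 3q_E)/6.
Ember substitutes q_Y(q_E) into its own profit: π_E = q_E(275 - 3q_E - (250 - 3q_E)/2) - 56q_E = (150 - (3/2)q_E)q_E - 56q_E.
Maximising: ∂π_E/∂q_E = 94 - 3q_E = 0, giving q_E = 94/3.
Then q_Y = (250 - 3·(94/3))/6 = 26.

26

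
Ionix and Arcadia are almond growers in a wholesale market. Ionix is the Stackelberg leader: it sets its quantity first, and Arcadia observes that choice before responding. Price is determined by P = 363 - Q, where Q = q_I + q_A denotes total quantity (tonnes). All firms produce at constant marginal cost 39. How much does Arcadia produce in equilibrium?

81

The follower Arcadia best-responds to any q_I: π_A = (363 - Q)q_A - 39q_A.
Setting the follower's marginal profit to zero, 324 - q_I - 2q_A = 0, i.e. q_A = (324 - q_I)/2.
The leader anticipates this reaction. Substituting into P = 363 - Q gives P = 201 - (1/2)q_I, so π_I = (201 - (1/2)q_I)q_I - 39q_I.
Maximising: ∂π_I/∂q_I = 162 - q_I = 0, giving q_I = 162.
Then q_A = (324 - 162)/2 = 81.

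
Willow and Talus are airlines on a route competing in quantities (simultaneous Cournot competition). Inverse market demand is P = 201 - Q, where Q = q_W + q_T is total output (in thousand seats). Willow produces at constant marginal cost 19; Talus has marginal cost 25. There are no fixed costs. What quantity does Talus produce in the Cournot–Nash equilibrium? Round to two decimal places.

56.67

Willow's profit: π_W = (201 - Q)q_W - (19q_W). Setting ∂π_W/∂q_W = 0: 182 - 2q_W - (q_T) = 0.
Talus's first-order condition: 176 - 2q_T - (q_W) = 0.
Rearranging gives the reaction functions q_W = (182 - q_T)/2 and q_T = (176 - q_W)/2.
Substituting one into the other gives q_W = 188/3 and q_T = 170/3.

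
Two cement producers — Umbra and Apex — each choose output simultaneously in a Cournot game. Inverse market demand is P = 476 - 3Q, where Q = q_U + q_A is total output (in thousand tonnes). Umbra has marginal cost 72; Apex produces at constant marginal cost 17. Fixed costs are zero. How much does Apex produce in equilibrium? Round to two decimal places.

Umbra's profit: π_U = (476 - 3Q)q_U - (72q_U). Setting ∂π_U/∂q_U = 0: 404 - 6q_U - 3(q_A) = 0.
Apex's profit: π_A = (476 - 3Q)q_A - (17q_A). Setting ∂π_A/∂q_A = 0: 459 - 6q_A - 3(q_U) = 0.
Best responses: q_U = (404 - 3q_A)/6, q_A = (459 - 3q_U)/6.
Solving the pair: q_U = 349/9, q_A = 514/9.

57.11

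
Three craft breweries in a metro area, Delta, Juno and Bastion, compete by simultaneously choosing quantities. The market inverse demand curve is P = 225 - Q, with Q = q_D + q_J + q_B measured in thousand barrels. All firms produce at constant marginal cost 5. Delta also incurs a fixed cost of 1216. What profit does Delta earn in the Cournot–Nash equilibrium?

1809

A representative firm's profit is π_i = q_i(225 - Q) - 5q_i.
Setting ∂π_i/∂q_i = 0 with rivals' quantities fixed: 220 - 2q_i - Σ_{j≠i} q_j = 0.
With identical firms every q_j equals q_i, so Σ_{j≠i} q_j = 2q_i and 220 = 4q_i, giving q_i = 55.
Price P = 225 - 165 = 60.
Delta's profit: (60 - 5)·55 - 1216 = 1809.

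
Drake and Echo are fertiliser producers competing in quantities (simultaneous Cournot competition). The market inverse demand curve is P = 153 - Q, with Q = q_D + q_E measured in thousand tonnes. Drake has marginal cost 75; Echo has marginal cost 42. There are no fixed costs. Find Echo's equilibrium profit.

2304

Drake's profit: π_D = (153 - Q)q_D - (75q_D). Setting ∂π_D/∂q_D = 0: 78 - 2q_D - (q_E) = 0.
Echo's first-order condition: 111 - 2q_E - (q_D) = 0.
Best responses: q_D = (78 - q_E)/2, q_E = (111 - q_D)/2.
Solving the pair: q_D = 15, q_E = 48.
Price P = 153 - 63 = 90.
Echo's profit: (90 - 42)·48 = 2304.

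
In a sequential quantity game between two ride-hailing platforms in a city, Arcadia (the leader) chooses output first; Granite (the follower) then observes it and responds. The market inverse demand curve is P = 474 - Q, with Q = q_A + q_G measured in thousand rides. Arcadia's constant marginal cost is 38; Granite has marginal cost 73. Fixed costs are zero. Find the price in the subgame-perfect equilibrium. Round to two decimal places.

Solve by backward induction. Given q_A, the follower Granite maximises π_G = (474 - q_A - q_G)q_G - 73q_G.
∂π_G/∂q_G = 401 - q_A - 2q_G = 0 gives the reaction function q_G = (401 - q_A)/2.
Arcadia substitutes q_G(q_A) into its own profit: π_A = q_A(474 - q_A - (401 - q_A)/2) - 38q_A = (547/2 - (1/2)q_A)q_A - 38q_A.
The leader's first-order condition 471/2 - q_A = 0 yields q_A = 471/2.
Then q_G = (401 - 471/2)/2 = 331/4.
Total output Q = 1273/4, so price P = 474 - 1273/4 = 623/4.

155.75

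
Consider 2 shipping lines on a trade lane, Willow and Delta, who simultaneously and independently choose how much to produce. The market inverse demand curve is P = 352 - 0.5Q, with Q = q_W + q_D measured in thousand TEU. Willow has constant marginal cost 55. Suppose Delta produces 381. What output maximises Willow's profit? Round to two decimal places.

With the rival's output fixed at 381, Willow's profit is π_W = (352 - (1/2)·381 - (1/2)q_W)q_W - (55q_W) = (323/2 - (1/2)q_W)q_W - (55q_W).
∂π_W/∂q_W = 213/2 - q_W = 0, so q_W = 213/2.

106.50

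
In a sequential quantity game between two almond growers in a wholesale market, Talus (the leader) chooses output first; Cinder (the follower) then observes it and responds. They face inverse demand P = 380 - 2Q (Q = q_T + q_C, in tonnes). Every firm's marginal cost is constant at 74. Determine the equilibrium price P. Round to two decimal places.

The follower Cinder best-responds to any q_T: π_C = (380 - 2Q)q_C - 74q_C.
Setting the follower's marginal profit to zero, 306 - 2q_T - 4q_C = 0, i.e. q_C = (306 - 2q_T)/4.
Talus substitutes q_C(q_T) into its own profit: π_T = q_T(380 - 2q_T - (306 - 2q_T)/2) - 74q_T = (227 - q_T)q_T - 74q_T.
The leader's first-order condition 153 - 2q_T = 0 yields q_T = 153/2.
Then q_C = (306 - 2·(153/2))/4 = 153/4.
Total output Q = 459/4, so price P = 380 - 2·(459/4) = 301/2.

150.50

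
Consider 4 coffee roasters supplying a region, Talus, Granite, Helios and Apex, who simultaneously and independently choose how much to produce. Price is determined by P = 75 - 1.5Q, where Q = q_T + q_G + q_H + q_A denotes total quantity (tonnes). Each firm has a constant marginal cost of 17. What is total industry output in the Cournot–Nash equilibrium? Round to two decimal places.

A representative firm's profit is π_i = q_i(75 - 1.5Q) - 17q_i.
First-order condition (treating rivals' output as given): 58 - 3q_i - (3/2)·Σ_{j≠i} q_j = 0.
By symmetry each firm produces the same amount; substituting Σ_{j≠i} q_j = 3q_i yields q_i = 58/(15/2) = 116/15.
Total output Q = 116/15 + 116/15 + 116/15 + 116/15 = 464/15.

30.93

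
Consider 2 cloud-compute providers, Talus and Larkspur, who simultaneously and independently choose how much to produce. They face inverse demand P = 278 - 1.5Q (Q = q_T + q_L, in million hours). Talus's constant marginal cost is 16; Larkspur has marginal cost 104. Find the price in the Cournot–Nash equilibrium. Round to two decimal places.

132.67

Talus's profit: π_T = (278 - 1.5Q)q_T - (16q_T). Setting ∂π_T/∂q_T = 0: 262 - 3q_T - (3/2)(q_L) = 0.
Larkspur's profit: π_L = (278 - 1.5Q)q_L - (104q_L). Setting ∂π_L/∂q_L = 0: 174 - 3q_L - (3/2)(q_T) = 0.
Best responses: q_T = (262 - (3/2)q_L)/3, q_L = (174 - (3/2)q_T)/3.
Solving the pair: q_T = 700/9, q_L = 172/9.
Total output Q = 872/9, so price P = 278 - (3/2)·(872/9) = 398/3.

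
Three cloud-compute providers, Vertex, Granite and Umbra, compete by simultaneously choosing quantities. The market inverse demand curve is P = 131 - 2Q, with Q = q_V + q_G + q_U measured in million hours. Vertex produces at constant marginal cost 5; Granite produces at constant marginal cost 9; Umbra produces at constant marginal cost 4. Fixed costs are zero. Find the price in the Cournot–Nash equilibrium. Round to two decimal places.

Vertex's profit: π_V = (131 - 2Q)q_V - (5q_V). Setting ∂π_V/∂q_V = 0: 126 - 4q_V - 2(q_G + q_U) = 0.
Granite's first-order condition: 122 - 4q_G - 2(q_V + q_U) = 0.
Umbra's first-order condition: 127 - 4q_U - 2(q_V + q_G) = 0.
Adding the 3 conditions: 375 − 4Q − 4Q = 0, i.e. Q = 375/8.
Back-substituting: q_V = (126 − 375/4)/2 = 129/8, q_G = (122 − 375/4)/2 = 113/8, q_U = (127 − 375/4)/2 = 133/8.
Total output Q = 375/8, so price P = 131 - 2·(375/8) = 149/4.

37.25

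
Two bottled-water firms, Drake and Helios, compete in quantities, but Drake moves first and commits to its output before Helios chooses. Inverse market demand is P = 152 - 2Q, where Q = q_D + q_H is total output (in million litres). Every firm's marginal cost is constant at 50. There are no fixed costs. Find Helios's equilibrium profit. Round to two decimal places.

Solve by backward induction. Given q_D, the follower Helios maximises π_H = (152 - 2q_D - 2q_H)q_H - 50q_H.
Follower FOC: 102 - 2q_D - 4q_H = 0, so q_H(q_D) = (102 - 2q_D)/4.
Drake substitutes q_H(q_D) into its own profit: π_D = q_D(152 - 2q_D - (102 - 2q_D)/2) - 50q_D = (101 - q_D)q_D - 50q_D.
The leader's first-order condition 51 - 2q_D = 0 yields q_D = 51/2.
Then q_H = (102 - 2·(51/2))/4 = 51/4.
Price P = 152 - 2·(153/4) = 151/2.
Helios's profit: (151/2 - 50)·(51/4) = 325.1250.

325.13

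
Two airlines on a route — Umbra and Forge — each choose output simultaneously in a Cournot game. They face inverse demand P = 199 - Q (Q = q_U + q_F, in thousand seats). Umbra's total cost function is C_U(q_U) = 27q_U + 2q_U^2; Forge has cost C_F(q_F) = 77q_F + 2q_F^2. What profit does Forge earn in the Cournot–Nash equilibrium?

768

Umbra's profit: π_U = (199 - Q)q_U - (27q_U + 2q_U²). Setting ∂π_U/∂q_U = 0: 172 - 6q_U - (q_F) = 0.
Forge's first-order condition: 122 - 6q_F - (q_U) = 0.
Rearranging gives the reaction functions q_U = (172 - q_F)/6 and q_F = (122 - q_U)/6.
Solving the pair: q_U = 26, q_F = 16.
Price P = 199 - 42 = 157.
Forge's profit: 157·16 - 77·16 - 2·16² = 768.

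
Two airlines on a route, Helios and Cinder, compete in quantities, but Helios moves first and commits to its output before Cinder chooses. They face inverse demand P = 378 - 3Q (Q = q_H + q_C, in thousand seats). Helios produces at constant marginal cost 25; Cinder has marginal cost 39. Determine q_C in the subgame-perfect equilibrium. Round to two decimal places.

Solve by backward induction. Given q_H, the follower Cinder maximises π_C = (378 - 3q_H - 3q_C)q_C - 39q_C.
∂π_C/∂q_C = 339 - 3q_H - 6q_C = 0 gives the reaction function q_C = (339 - 3q_H)/6.
Helios substitutes q_C(q_H) into its own profit: π_H = q_H(378 - 3q_H - (339 - 3q_H)/2) - 25q_H = (417/2 - (3/2)q_H)q_H - 25q_H.
Maximising: ∂π_H/∂q_H = 367/2 - 3q_H = 0, giving q_H = 367/6.
Then q_C = (339 - 3·(367/6))/6 = 311/12.

25.92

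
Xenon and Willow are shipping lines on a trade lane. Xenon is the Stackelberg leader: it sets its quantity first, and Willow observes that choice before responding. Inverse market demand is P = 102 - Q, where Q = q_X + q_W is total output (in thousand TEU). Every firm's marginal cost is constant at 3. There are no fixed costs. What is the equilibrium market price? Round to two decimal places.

Solve by backward induction. Given q_X, the follower Willow maximises π_W = (102 - q_X - q_W)q_W - 3q_W.
Follower FOC: 99 - q_X - 2q_W = 0, so q_W(q_X) = (99 - q_X)/2.
The leader anticipates this reaction. Substituting into P = 102 - Q gives P = 105/2 - (1/2)q_X, so π_X = (105/2 - (1/2)q_X)q_X - 3q_X.
Leader FOC: 99/2 - q_X = 0, so q_X = 99/2.
Then q_W = (99 - 99/2)/2 = 99/4.
Total output Q = 297/4, so price P = 102 - 297/4 = 111/4.

27.75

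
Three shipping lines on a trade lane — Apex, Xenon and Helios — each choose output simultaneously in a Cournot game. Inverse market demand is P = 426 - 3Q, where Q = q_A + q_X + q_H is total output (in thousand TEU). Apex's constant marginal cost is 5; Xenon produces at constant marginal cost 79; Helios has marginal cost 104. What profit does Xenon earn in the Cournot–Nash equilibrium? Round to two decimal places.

Apex's profit: π_A = (426 - 3Q)q_A - (5q_A). Setting ∂π_A/∂q_A = 0: 421 - 6q_A - 3(q_X + q_H) = 0.
Xenon's profit: π_X = (426 - 3Q)q_X - (79q_X). Setting ∂π_X/∂q_X = 0: 347 - 6q_X - 3(q_A + q_H) = 0.
Helios's profit: π_H = (426 - 3Q)q_H - (104q_H). Setting ∂π_H/∂q_H = 0: 322 - 6q_H - 3(q_A + q_X) = 0.
Summing all 3 equations gives 1090 − 12Q = 0, hence Q = 545/6.
Back-substituting: q_A = (421 − 545/2)/3 = 99/2, q_X = (347 − 545/2)/3 = 149/6, q_H = (322 − 545/2)/3 = 33/2.
Price P = 426 - 3·(545/6) = 307/2.
Xenon's profit: (307/2 - 79)·(149/6) = 1850.0833.

1850.08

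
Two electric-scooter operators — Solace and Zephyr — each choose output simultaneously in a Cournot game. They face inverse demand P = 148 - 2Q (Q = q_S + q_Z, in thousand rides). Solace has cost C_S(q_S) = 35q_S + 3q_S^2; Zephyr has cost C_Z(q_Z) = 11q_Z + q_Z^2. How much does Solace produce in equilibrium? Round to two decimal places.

7.21

Solace's profit: π_S = (148 - 2Q)q_S - (35q_S + 3q_S²). Setting ∂π_S/∂q_S = 0: 113 - 10q_S - 2(q_Z) = 0.
Zephyr's profit: π_Z = (148 - 2Q)q_Z - (11q_Z + q_Z²). Setting ∂π_Z/∂q_Z = 0: 137 - 6q_Z - 2(q_S) = 0.
So q_S = (113 - 2q_Z)/10 and q_Z = (137 - 2q_S)/6.
Substituting one into the other gives q_S = 101/14 and q_Z = 143/7.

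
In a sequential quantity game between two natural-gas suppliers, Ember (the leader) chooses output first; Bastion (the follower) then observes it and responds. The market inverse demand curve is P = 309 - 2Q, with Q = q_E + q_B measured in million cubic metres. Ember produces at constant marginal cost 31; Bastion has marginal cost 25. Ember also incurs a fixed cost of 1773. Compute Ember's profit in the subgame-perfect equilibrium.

Solve by backward induction. Given q_E, the follower Bastion maximises π_B = (309 - 2q_E - 2q_B)q_B - 25q_B.
Follower FOC: 284 - 2q_E - 4q_B = 0, so q_B(q_E) = (284 - 2q_E)/4.
Ember substitutes q_B(q_E) into its own profit: π_E = q_E(309 - 2q_E - (284 - 2q_E)/2) - 31q_E = (167 - q_E)q_E - 31q_E.
Leader FOC: 136 - 2q_E = 0, so q_E = 68.
Then q_B = (284 - 2·68)/4 = 37.
Price P = 309 - 2·105 = 99.
Ember's profit: (99 - 31)·68 - 1773 = 2851.

2851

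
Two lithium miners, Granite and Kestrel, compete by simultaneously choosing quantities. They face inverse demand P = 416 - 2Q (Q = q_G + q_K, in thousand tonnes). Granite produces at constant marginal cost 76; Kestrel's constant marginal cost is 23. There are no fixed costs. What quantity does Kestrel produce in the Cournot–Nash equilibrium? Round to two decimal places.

Granite's profit: π_G = (416 - 2Q)q_G - (76q_G). Setting ∂π_G/∂q_G = 0: 340 - 4q_G - 2(q_K) = 0.
Kestrel's profit: π_K = (416 - 2Q)q_K - (23q_K). Setting ∂π_K/∂q_K = 0: 393 - 4q_K - 2(q_G) = 0.
So q_G = (340 - 2q_K)/4 and q_K = (393 - 2q_G)/4.
Solving the pair: q_G = 287/6, q_K = 223/3.

74.33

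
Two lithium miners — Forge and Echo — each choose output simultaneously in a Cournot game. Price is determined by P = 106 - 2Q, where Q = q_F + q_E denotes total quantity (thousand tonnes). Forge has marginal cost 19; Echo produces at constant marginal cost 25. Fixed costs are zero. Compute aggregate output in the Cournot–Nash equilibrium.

28

Forge's profit: π_F = (106 - 2Q)q_F - (19q_F). Setting ∂π_F/∂q_F = 0: 87 - 4q_F - 2(q_E) = 0.
Echo's profit: π_E = (106 - 2Q)q_E - (25q_E). Setting ∂π_E/∂q_E = 0: 81 - 4q_E - 2(q_F) = 0.
So q_F = (87 - 2q_E)/4 and q_E = (81 - 2q_F)/4.
Solving the pair: q_F = 31/2, q_E = 25/2.
Total output Q = 31/2 + 25/2 = 28.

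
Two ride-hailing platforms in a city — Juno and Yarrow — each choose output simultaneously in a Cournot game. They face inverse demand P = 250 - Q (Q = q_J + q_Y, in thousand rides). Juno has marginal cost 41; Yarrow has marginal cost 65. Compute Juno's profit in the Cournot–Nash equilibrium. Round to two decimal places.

6032.11

Juno's profit: π_J = (250 - Q)q_J - (41q_J). Setting ∂π_J/∂q_J = 0: 209 - 2q_J - (q_Y) = 0.
Yarrow's profit: π_Y = (250 - Q)q_Y - (65q_Y). Setting ∂π_Y/∂q_Y = 0: 185 - 2q_Y - (q_J) = 0.
So q_J = (209 - q_Y)/2 and q_Y = (185 - q_J)/2.
Solving the pair: q_J = 233/3, q_Y = 161/3.
Price P = 250 - 394/3 = 356/3.
Juno's profit: (356/3 - 41)·(233/3) = 6032.1111.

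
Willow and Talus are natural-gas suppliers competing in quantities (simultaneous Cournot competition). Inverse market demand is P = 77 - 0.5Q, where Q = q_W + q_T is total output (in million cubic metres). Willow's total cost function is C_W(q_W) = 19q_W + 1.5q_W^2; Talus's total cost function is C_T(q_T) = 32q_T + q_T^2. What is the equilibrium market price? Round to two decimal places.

Willow's profit: π_W = (77 - 0.5Q)q_W - (19q_W + (3/2)q_W²). Setting ∂π_W/∂q_W = 0: 58 - 4q_W - (1/2)(q_T) = 0.
Talus's profit: π_T = (77 - 0.5Q)q_T - (32q_T + q_T²). Setting ∂π_T/∂q_T = 0: 45 - 3q_T - (1/2)(q_W) = 0.
So q_W = (58 - (1/2)q_T)/4 and q_T = (45 - (1/2)q_W)/3.
Solving the pair: q_W = 606/47, q_T = 604/47.
Total output Q = 1210/47, so price P = 77 - (1/2)·(1210/47) = 64.1277.

64.13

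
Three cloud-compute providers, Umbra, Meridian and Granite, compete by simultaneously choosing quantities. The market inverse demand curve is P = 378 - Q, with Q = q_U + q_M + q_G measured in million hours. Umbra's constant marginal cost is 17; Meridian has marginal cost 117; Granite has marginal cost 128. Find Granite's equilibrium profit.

Umbra's profit: π_U = (378 - Q)q_U - (17q_U). Setting ∂π_U/∂q_U = 0: 361 - 2q_U - (q_M + q_G) = 0.
Meridian's profit: π_M = (378 - Q)q_M - (117q_M). Setting ∂π_M/∂q_M = 0: 261 - 2q_M - (q_U + q_G) = 0.
Granite's first-order condition: 250 - 2q_G - (q_U + q_M) = 0.
Summing all 3 equations gives 872 − 4Q = 0, hence Q = 218.
Back-substituting: q_U = (361 − 218) = 143, q_M = (261 − 218) = 43, q_G = (250 − 218) = 32.
Price P = 378 - 218 = 160.
Granite's profit: (160 - 128)·32 = 1024.

1024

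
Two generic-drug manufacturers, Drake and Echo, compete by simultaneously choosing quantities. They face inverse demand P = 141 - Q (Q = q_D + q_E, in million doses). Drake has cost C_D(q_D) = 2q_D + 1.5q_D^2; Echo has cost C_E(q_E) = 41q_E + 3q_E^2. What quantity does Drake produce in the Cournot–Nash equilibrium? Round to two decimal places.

25.95

Drake's profit: π_D = (141 - Q)q_D - (2q_D + (3/2)q_D²). Setting ∂π_D/∂q_D = 0: 139 - 5q_D - (q_E) = 0.
Echo's profit: π_E = (141 - Q)q_E - (41q_E + 3q_E²). Setting ∂π_E/∂q_E = 0: 100 - 8q_E - (q_D) = 0.
Rearranging gives the reaction functions q_D = (139 - q_E)/5 and q_E = (100 - q_D)/8.
Substituting one into the other gives q_D = 1012/39 and q_E = 361/39.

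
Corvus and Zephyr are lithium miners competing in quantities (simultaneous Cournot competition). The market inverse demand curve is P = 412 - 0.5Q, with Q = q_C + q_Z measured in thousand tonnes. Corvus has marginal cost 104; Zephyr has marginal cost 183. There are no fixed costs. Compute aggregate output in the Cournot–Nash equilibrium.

358

Corvus's profit: π_C = (412 - 0.5Q)q_C - (104q_C). Setting ∂π_C/∂q_C = 0: 308 - q_C - (1/2)(q_Z) = 0.
Zephyr's profit: π_Z = (412 - 0.5Q)q_Z - (183q_Z). Setting ∂π_Z/∂q_Z = 0: 229 - q_Z - (1/2)(q_C) = 0.
So q_C = (308 - (1/2)q_Z) and q_Z = (229 - (1/2)q_C).
Substituting one into the other gives q_C = 258 and q_Z = 100.
Total output Q = 258 + 100 = 358.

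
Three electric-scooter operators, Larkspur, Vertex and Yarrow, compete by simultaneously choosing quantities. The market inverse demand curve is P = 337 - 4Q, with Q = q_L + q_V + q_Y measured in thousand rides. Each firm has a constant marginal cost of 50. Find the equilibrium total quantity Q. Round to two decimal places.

Each firm earns π_i = (337 - 4Q)q_i - 50q_i.
Setting ∂π_i/∂q_i = 0 with rivals' quantities fixed: 287 - 8q_i - 4·Σ_{j≠i} q_j = 0.
By symmetry each firm produces the same amount; substituting Σ_{j≠i} q_j = 2q_i yields q_i = 287/16.
Total output Q = 287/16 + 287/16 + 287/16 = 861/16.

53.81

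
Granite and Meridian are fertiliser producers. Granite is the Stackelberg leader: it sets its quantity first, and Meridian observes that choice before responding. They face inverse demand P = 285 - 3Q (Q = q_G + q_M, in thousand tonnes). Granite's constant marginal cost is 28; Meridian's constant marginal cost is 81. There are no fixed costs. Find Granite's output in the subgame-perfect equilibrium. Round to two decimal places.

51.67

The follower Meridian best-responds to any q_G: π_M = (285 - 3Q)q_M - 81q_M.
Setting the follower's marginal profit to zero, 204 - 3q_G - 6q_M = 0, i.e. q_M = (204 - 3q_G)/6.
The leader anticipates this reaction. Substituting into P = 285 - 3Q gives P = 183 - (3/2)q_G, so π_G = (183 - (3/2)q_G)q_G - 28q_G.
Leader FOC: 155 - 3q_G = 0, so q_G = 155/3.
Then q_M = (204 - 3·(155/3))/6 = 49/6.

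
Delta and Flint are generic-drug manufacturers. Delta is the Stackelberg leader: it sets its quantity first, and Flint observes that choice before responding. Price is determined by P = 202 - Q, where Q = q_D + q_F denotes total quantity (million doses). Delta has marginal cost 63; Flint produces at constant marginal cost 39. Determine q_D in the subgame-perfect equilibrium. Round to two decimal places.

Solve by backward induction. Given q_D, the follower Flint maximises π_F = (202 - q_D - q_F)q_F - 39q_F.
∂π_F/∂q_F = 163 - q_D - 2q_F = 0 gives the reaction function q_F = (163 - q_D)/2.
Delta substitutes q_F(q_D) into its own profit: π_D = q_D(202 - q_D - (163 - q_D)/2) - 63q_D = (241/2 - (1/2)q_D)q_D - 63q_D.
The leader's first-order condition 115/2 - q_D = 0 yields q_D = 115/2.
Then q_F = (163 - 115/2)/2 = 211/4.

57.50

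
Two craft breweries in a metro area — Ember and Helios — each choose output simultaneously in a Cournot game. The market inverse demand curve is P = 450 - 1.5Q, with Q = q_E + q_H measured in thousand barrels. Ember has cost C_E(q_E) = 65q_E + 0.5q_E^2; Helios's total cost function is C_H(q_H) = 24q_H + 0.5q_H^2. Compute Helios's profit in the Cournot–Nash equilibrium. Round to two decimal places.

Ember's profit: π_E = (450 - 1.5Q)q_E - (65q_E + (1/2)q_E²). Setting ∂π_E/∂q_E = 0: 385 - 4q_E - (3/2)(q_H) = 0.
Helios's first-order condition: 426 - 4q_H - (3/2)(q_E) = 0.
Best responses: q_E = (385 - (3/2)q_H)/4, q_H = (426 - (3/2)q_E)/4.
Solving the pair: q_E = 65.5273, q_H = 81.9273.
Price P = 450 - (3/2)·(1622/11) = 228.8182.
Helios's profit: 228.8182·81.9273 - 24·81.9273 - (1/2)·81.9273² = 13424.1560.

13424.16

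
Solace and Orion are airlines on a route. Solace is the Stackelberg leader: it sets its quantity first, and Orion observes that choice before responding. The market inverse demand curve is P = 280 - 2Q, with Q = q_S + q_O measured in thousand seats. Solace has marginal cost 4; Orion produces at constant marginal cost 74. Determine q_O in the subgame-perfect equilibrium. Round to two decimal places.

The follower Orion best-responds to any q_S: π_O = (280 - 2Q)q_O - 74q_O.
Setting the follower's marginal profit to zero, 206 - 2q_S - 4q_O = 0, i.e. q_O = (206 - 2q_S)/4.
Solace substitutes q_O(q_S) into its own profit: π_S = q_S(280 - 2q_S - (206 - 2q_S)/2) - 4q_S = (177 - q_S)q_S - 4q_S.
The leader's first-order condition 173 - 2q_S = 0 yields q_S = 173/2.
Then q_O = (206 - 2·(173/2))/4 = 33/4.

8.25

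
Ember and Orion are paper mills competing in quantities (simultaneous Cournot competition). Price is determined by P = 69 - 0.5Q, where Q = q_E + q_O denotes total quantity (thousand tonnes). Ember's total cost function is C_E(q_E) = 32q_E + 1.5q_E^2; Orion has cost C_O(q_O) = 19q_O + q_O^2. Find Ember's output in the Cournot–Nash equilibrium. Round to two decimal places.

7.32

Ember's profit: π_E = (69 - 0.5Q)q_E - (32q_E + (3/2)q_E²). Setting ∂π_E/∂q_E = 0: 37 - 4q_E - (1/2)(q_O) = 0.
Orion's profit: π_O = (69 - 0.5Q)q_O - (19q_O + q_O²). Setting ∂π_O/∂q_O = 0: 50 - 3q_O - (1/2)(q_E) = 0.
Best responses: q_E = (37 - (1/2)q_O)/4, q_O = (50 - (1/2)q_E)/3.
Solving the pair: q_E = 344/47, q_O = 726/47.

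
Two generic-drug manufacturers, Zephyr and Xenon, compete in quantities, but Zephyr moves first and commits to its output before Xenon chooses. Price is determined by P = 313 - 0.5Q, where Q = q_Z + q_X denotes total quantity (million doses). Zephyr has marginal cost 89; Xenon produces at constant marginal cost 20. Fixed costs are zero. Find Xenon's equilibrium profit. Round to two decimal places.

The follower Xenon best-responds to any q_Z: π_X = (313 - 0.5Q)q_X - 20q_X.
Setting the follower's marginal profit to zero, 293 - (1/2)q_Z - q_X = 0, i.e. q_X = (293 - (1/2)q_Z).
The leader anticipates this reaction. Substituting into P = 313 - 0.5Q gives P = 333/2 - (1/4)q_Z, so π_Z = (333/2 - (1/4)q_Z)q_Z - 89q_Z.
Leader FOC: 155/2 - (1/2)q_Z = 0, so q_Z = 155.
Then q_X = (293 - (1/2)·155) = 431/2.
Price P = 313 - (1/2)·(741/2) = 511/4.
Xenon's profit: (511/4 - 20)·(431/2) = 23220.1250.

23220.13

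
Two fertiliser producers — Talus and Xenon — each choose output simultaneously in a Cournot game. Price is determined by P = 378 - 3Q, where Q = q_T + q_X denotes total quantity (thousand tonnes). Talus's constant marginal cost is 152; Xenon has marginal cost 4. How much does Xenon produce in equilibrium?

58

Talus's profit: π_T = (378 - 3Q)q_T - (152q_T). Setting ∂π_T/∂q_T = 0: 226 - 6q_T - 3(q_X) = 0.
Xenon's first-order condition: 374 - 6q_X - 3(q_T) = 0.
So q_T = (226 - 3q_X)/6 and q_X = (374 - 3q_T)/6.
Solving the pair: q_T = 26/3, q_X = 58.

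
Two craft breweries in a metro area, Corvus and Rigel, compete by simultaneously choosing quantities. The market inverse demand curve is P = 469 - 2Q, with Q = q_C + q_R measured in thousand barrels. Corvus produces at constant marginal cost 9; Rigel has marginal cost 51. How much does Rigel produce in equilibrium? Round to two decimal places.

Corvus's profit: π_C = (469 - 2Q)q_C - (9q_C). Setting ∂π_C/∂q_C = 0: 460 - 4q_C - 2(q_R) = 0.
Rigel's first-order condition: 418 - 4q_R - 2(q_C) = 0.
Rearranging gives the reaction functions q_C = (460 - 2q_R)/4 and q_R = (418 - 2q_C)/4.
Substituting one into the other gives q_C = 251/3 and q_R = 188/3.

62.67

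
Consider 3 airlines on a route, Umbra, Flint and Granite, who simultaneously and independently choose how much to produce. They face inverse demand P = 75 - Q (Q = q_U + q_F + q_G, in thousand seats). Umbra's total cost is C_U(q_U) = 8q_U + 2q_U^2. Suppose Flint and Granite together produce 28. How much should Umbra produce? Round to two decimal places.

With rivals' combined output fixed at 28, Umbra's profit is π_U = (75 - 28 - q_U)q_U - (8q_U + 2q_U²) = (47 - q_U)q_U - (8q_U + 2q_U²).
∂π_U/∂q_U = 39 - 6q_U = 0, so q_U = 13/2.

6.50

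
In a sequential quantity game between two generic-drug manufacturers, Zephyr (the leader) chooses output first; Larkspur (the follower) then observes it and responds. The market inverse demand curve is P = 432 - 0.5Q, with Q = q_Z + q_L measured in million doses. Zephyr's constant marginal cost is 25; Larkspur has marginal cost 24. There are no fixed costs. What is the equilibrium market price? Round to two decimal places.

126.50

Solve by backward induction. Given q_Z, the follower Larkspur maximises π_L = (432 - (1/2)q_Z - (1/2)q_L)q_L - 24q_L.
Setting the follower's marginal profit to zero, 408 - (1/2)q_Z - q_L = 0, i.e. q_L = (408 - (1/2)q_Z).
The leader anticipates this reaction. Substituting into P = 432 - 0.5Q gives P = 228 - (1/4)q_Z, so π_Z = (228 - (1/4)q_Z)q_Z - 25q_Z.
Maximising: ∂π_Z/∂q_Z = 203 - (1/2)q_Z = 0, giving q_Z = 406.
Then q_L = (408 - (1/2)·406) = 205.
Total output Q = 611, so price P = 432 - (1/2)·611 = 253/2.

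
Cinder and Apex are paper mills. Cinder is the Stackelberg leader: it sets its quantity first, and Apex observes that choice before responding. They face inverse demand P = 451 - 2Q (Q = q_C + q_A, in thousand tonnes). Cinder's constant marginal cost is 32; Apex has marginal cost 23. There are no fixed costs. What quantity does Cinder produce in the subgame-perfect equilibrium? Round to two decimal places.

102.50

The follower Apex best-responds to any q_C: π_A = (451 - 2Q)q_A - 23q_A.
∂π_A/∂q_A = 428 - 2q_C - 4q_A = 0 gives the reaction function q_A = (428 - 2q_C)/4.
The leader anticipates this reaction. Substituting into P = 451 - 2Q gives P = 237 - q_C, so π_C = (237 - q_C)q_C - 32q_C.
The leader's first-order condition 205 - 2q_C = 0 yields q_C = 205/2.
Then q_A = (428 - 2·(205/2))/4 = 223/4.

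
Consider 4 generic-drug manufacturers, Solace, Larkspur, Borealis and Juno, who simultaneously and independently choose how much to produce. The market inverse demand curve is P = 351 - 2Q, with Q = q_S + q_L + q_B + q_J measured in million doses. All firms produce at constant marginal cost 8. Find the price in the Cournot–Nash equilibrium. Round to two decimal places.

A representative firm's profit is π_i = q_i(351 - 2Q) - 8q_i.
Setting ∂π_i/∂q_i = 0 with rivals' quantities fixed: 343 - 4q_i - 2·Σ_{j≠i} q_j = 0.
By symmetry each firm produces the same amount; substituting Σ_{j≠i} q_j = 3q_i yields q_i = 343/10.
Total output Q = 686/5, so price P = 351 - 2·(686/5) = 383/5.

76.60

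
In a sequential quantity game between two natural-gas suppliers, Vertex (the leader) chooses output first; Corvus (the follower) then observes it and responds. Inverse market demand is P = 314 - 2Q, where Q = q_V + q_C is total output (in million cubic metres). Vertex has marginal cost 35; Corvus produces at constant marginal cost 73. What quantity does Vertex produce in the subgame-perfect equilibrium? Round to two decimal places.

Solve by backward induction. Given q_V, the follower Corvus maximises π_C = (314 - 2q_V - 2q_C)q_C - 73q_C.
Follower FOC: 241 - 2q_V - 4q_C = 0, so q_C(q_V) = (241 - 2q_V)/4.
The leader anticipates this reaction. Substituting into P = 314 - 2Q gives P = 387/2 - q_V, so π_V = (387/2 - q_V)q_V - 35q_V.
Maximising: ∂π_V/∂q_V = 317/2 - 2q_V = 0, giving q_V = 317/4.
Then q_C = (241 - 2·(317/4))/4 = 165/8.

79.25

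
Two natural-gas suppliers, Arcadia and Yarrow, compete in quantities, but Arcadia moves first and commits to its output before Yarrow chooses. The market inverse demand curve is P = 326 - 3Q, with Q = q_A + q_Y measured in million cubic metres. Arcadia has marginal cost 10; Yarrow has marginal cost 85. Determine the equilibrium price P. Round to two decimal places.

Solve by backward induction. Given q_A, the follower Yarrow maximises π_Y = (326 - 3q_A - 3q_Y)q_Y - 85q_Y.
∂π_Y/∂q_Y = 241 - 3q_A - 6q_Y = 0 gives the reaction function q_Y = (241 - 3q_A)/6.
Arcadia substitutes q_Y(q_A) into its own profit: π_A = q_A(326 - 3q_A - (241 - 3q_A)/2) - 10q_A = (411/2 - (3/2)q_A)q_A - 10q_A.
Leader FOC: 391/2 - 3q_A = 0, so q_A = 391/6.
Then q_Y = (241 - 3·(391/6))/6 = 91/12.
Total output Q = 291/4, so price P = 326 - 3·(291/4) = 431/4.

107.75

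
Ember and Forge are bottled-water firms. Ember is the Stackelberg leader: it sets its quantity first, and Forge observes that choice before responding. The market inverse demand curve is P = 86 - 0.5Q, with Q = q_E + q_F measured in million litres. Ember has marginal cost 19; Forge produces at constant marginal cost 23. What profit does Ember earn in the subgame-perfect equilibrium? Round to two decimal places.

Solve by backward induction. Given q_E, the follower Forge maximises π_F = (86 - (1/2)q_E - (1/2)q_F)q_F - 23q_F.
Follower FOC: 63 - (1/2)q_E - q_F = 0, so q_F(q_E) = (63 - (1/2)q_E).
The leader anticipates this reaction. Substituting into P = 86 - 0.5Q gives P = 109/2 - (1/4)q_E, so π_E = (109/2 - (1/4)q_E)q_E - 19q_E.
Maximising: ∂π_E/∂q_E = 71/2 - (1/2)q_E = 0, giving q_E = 71.
Then q_F = (63 - (1/2)·71) = 55/2.
Price P = 86 - (1/2)·(197/2) = 147/4.
Ember's profit: (147/4 - 19)·71 = 1260.2500.

1260.25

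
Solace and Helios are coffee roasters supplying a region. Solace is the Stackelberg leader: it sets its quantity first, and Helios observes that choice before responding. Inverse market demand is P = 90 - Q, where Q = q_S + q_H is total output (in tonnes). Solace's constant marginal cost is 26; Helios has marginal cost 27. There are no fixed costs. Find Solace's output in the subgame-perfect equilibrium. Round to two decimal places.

32.50

The follower Helios best-responds to any q_S: π_H = (90 - Q)q_H - 27q_H.
Follower FOC: 63 - q_S - 2q_H = 0, so q_H(q_S) = (63 - q_S)/2.
Solace substitutes q_H(q_S) into its own profit: π_S = q_S(90 - q_S - (63 - q_S)/2) - 26q_S = (117/2 - (1/2)q_S)q_S - 26q_S.
Maximising: ∂π_S/∂q_S = 65/2 - q_S = 0, giving q_S = 65/2.
Then q_H = (63 - 65/2)/2 = 61/4.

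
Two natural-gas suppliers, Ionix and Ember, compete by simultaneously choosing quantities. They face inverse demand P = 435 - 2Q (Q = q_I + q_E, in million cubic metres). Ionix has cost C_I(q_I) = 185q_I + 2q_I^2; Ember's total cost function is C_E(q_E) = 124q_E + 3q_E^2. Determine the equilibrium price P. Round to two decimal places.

333.26

Ionix's profit: π_I = (435 - 2Q)q_I - (185q_I + 2q_I²). Setting ∂π_I/∂q_I = 0: 250 - 8q_I - 2(q_E) = 0.
Ember's first-order condition: 311 - 10q_E - 2(q_I) = 0.
So q_I = (250 - 2q_E)/8 and q_E = (311 - 2q_I)/10.
Solving the pair: q_I = 939/38, q_E = 497/19.
Total output Q = 1933/38, so price P = 435 - 2·(1933/38) = 333.2632.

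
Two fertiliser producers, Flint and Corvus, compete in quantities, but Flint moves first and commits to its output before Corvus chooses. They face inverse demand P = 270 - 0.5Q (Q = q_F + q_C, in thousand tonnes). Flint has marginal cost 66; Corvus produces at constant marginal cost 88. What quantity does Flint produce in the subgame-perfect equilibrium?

The follower Corvus best-responds to any q_F: π_C = (270 - 0.5Q)q_C - 88q_C.
Follower FOC: 182 - (1/2)q_F - q_C = 0, so q_C(q_F) = (182 - (1/2)q_F).
The leader anticipates this reaction. Substituting into P = 270 - 0.5Q gives P = 179 - (1/4)q_F, so π_F = (179 - (1/4)q_F)q_F - 66q_F.
Maximising: ∂π_F/∂q_F = 113 - (1/2)q_F = 0, giving q_F = 226.
Then q_C = (182 - (1/2)·226) = 69.

226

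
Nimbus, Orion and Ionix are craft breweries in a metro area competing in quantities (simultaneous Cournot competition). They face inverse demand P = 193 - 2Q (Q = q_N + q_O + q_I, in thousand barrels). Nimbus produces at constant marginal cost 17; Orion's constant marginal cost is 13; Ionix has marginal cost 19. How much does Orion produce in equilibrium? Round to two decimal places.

Nimbus's profit: π_N = (193 - 2Q)q_N - (17q_N). Setting ∂π_N/∂q_N = 0: 176 - 4q_N - 2(q_O + q_I) = 0.
Orion's first-order condition: 180 - 4q_O - 2(q_N + q_I) = 0.
Ionix's profit: π_I = (193 - 2Q)q_I - (19q_I). Setting ∂π_I/∂q_I = 0: 174 - 4q_I - 2(q_N + q_O) = 0.
Adding the 3 first-order conditions: 530 − 8Q = 0, so Q = 265/4.
Back-substituting: q_N = (176 − 265/2)/2 = 87/4, q_O = (180 − 265/2)/2 = 95/4, q_I = (174 − 265/2)/2 = 83/4.

23.75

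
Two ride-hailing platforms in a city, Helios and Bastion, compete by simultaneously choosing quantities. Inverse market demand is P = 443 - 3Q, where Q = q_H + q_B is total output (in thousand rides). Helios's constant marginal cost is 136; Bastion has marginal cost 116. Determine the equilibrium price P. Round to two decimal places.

231.67

Helios's profit: π_H = (443 - 3Q)q_H - (136q_H). Setting ∂π_H/∂q_H = 0: 307 - 6q_H - 3(q_B) = 0.
Bastion's first-order condition: 327 - 6q_B - 3(q_H) = 0.
So q_H = (307 - 3q_B)/6 and q_B = (327 - 3q_H)/6.
Solving the pair: q_H = 287/9, q_B = 347/9.
Total output Q = 634/9, so price P = 443 - 3·(634/9) = 695/3.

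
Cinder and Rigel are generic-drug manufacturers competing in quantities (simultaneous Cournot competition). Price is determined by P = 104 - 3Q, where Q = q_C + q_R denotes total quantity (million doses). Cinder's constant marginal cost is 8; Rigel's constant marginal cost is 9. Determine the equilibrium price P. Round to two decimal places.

Cinder's profit: π_C = (104 - 3Q)q_C - (8q_C). Setting ∂π_C/∂q_C = 0: 96 - 6q_C - 3(q_R) = 0.
Rigel's profit: π_R = (104 - 3Q)q_R - (9q_R). Setting ∂π_R/∂q_R = 0: 95 - 6q_R - 3(q_C) = 0.
So q_C = (96 - 3q_R)/6 and q_R = (95 - 3q_C)/6.
Solving the pair: q_C = 97/9, q_R = 94/9.
Total output Q = 191/9, so price P = 104 - 3·(191/9) = 121/3.

40.33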